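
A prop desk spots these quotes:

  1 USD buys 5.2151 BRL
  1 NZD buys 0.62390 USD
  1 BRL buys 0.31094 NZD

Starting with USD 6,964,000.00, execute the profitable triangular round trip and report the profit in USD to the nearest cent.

Profit: USD 81,518.88

Profitable loop is USD → BRL → NZD → USD:
USD 6,964,000.00 × 5.2151 = BRL 36,317,956.40
BRL 36,317,956.40 × 0.31094 = NZD 11,292,705.36
NZD 11,292,705.36 × 0.62390 = USD 7,045,518.88
Profit = USD 7,045,518.88 − USD 6,964,000.00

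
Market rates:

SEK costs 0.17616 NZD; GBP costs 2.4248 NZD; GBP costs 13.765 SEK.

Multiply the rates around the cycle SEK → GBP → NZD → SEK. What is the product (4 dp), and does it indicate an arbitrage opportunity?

Around SEK → GBP → NZD → SEK: 1 ÷ 13.765 × 2.4248 ÷ 0.17616 = 0.999983
Product ≈ 1 (deviation 0.002%, within rounding noise).

1.0000 (no arbitrage)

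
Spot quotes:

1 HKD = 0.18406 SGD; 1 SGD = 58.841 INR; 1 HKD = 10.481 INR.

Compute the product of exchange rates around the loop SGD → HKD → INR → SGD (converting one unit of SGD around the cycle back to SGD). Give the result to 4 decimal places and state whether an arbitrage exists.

Around SGD → HKD → INR → SGD: 1 ÷ 0.18406 × 10.481 ÷ 58.841 = 0.967750
Product < 1; profitable direction is SGD → INR → HKD → SGD.

0.9678 (arbitrage exists)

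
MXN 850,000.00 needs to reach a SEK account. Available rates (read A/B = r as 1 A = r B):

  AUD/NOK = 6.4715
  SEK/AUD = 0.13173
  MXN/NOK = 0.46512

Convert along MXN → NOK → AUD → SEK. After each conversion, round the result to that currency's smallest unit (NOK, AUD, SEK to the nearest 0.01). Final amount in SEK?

SEK 463,761.10

MXN 850,000.00 × 0.46512 = NOK 395,352.00
NOK 395,352.00 ÷ 6.4715 = AUD 61,091.25
AUD 61,091.25 ÷ 0.13173 = SEK 463,761.10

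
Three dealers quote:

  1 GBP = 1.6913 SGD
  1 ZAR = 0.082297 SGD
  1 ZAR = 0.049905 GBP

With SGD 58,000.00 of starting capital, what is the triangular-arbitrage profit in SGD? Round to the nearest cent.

Profit: SGD 1,485.17

Profitable loop is SGD → ZAR → GBP → SGD:
SGD 58,000.00 ÷ 0.082297 = ZAR 704,764.45
ZAR 704,764.45 × 0.049905 = GBP 35,171.27
GBP 35,171.27 × 1.6913 = SGD 59,485.17
Profit = SGD 59,485.17 − SGD 58,000.00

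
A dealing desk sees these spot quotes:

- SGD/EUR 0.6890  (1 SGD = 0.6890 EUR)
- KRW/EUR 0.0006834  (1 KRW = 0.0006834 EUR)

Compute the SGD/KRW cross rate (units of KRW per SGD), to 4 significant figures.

1 SGD × 0.6890 = 0.689 EUR
0.689 EUR ÷ 0.0006834 = 1008.19 KRW

SGD/KRW = 1008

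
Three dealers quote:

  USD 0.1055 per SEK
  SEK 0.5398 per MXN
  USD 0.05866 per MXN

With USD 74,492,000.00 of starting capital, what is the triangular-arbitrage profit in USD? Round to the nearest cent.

Profit: USD 2,238,204.10

Profitable loop is USD → SEK → MXN → USD:
USD 74,492,000.00 ÷ 0.1055 = SEK 706,085,308.06
SEK 706,085,308.06 ÷ 0.5398 = MXN 1,308,049,848.20
MXN 1,308,049,848.20 × 0.05866 = USD 76,730,204.10
Profit = USD 76,730,204.10 − USD 74,492,000.00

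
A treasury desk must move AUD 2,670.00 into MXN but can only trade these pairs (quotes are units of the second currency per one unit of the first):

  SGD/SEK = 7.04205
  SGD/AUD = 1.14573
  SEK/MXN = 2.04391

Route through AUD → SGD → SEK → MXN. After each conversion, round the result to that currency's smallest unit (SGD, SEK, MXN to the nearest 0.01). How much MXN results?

MXN 33,542.03

AUD 2,670.00 ÷ 1.14573 = SGD 2,330.39
SGD 2,330.39 × 7.04205 = SEK 16,410.72
SEK 16,410.72 × 2.04391 = MXN 33,542.03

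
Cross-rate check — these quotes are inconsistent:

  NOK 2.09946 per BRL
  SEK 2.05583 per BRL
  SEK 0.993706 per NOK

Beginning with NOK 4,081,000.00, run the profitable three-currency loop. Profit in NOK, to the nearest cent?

Profitable loop is NOK → SEK → BRL → NOK:
NOK 4,081,000.00 × 0.993706 = SEK 4,055,314.19
SEK 4,055,314.19 ÷ 2.05583 = BRL 1,972,592.18
BRL 1,972,592.18 × 2.09946 = NOK 4,141,378.38
Profit = NOK 4,141,378.38 − NOK 4,081,000.00

Profit: NOK 60,378.38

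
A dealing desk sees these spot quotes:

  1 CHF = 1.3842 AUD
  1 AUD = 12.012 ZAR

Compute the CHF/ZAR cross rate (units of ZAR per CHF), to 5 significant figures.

1 CHF × 1.3842 = 1.3842 AUD
1.3842 AUD × 12.012 = 16.627 ZAR

CHF/ZAR = 16.627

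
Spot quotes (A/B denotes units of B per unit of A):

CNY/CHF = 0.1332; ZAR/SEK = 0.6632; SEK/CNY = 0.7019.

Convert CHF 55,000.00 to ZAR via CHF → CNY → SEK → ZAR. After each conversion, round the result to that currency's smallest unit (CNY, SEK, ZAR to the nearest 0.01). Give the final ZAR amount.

CHF 55,000.00 ÷ 0.1332 = CNY 412,912.91
CNY 412,912.91 ÷ 0.7019 = SEK 588,278.83
SEK 588,278.83 ÷ 0.6632 = ZAR 887,030.81

ZAR 887,030.81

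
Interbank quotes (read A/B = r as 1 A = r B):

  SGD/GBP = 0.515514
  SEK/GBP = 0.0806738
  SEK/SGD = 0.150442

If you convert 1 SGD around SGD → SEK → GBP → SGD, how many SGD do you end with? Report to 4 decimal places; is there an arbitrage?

1.0402 (arbitrage exists)

Around SGD → SEK → GBP → SGD: 1 ÷ 0.150442 × 0.0806738 ÷ 0.515514 = 1.040215
Product > 1; profitable direction is SGD → SEK → GBP → SGD.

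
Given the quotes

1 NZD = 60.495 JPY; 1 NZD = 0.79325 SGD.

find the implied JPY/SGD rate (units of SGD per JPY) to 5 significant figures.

JPY/SGD = 0.013113

1 JPY ÷ 60.495 = 0.0165303 NZD
0.0165303 NZD × 0.79325 = 0.0131127 SGD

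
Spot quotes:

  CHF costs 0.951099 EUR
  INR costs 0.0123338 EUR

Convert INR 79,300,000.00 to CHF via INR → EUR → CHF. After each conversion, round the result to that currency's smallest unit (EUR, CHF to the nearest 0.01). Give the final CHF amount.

INR 79,300,000.00 × 0.0123338 = EUR 978,070.34
EUR 978,070.34 ÷ 0.951099 = CHF 1,028,358.08

CHF 1,028,358.08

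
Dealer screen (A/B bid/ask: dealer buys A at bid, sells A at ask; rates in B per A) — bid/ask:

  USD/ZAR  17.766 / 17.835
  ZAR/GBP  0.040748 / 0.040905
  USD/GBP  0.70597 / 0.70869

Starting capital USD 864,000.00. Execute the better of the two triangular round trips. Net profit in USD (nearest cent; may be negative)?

Best loop USD → ZAR → GBP → USD:
USD 864,000.00 × 17.766 (sell USD at bid) = ZAR 15,349,824.00
ZAR 15,349,824.00 × 0.040748 (sell ZAR at bid) = GBP 625,474.63
GBP 625,474.63 ÷ 0.70869 (buy USD at ask) = USD 882,578.60

Net profit: USD 18,578.60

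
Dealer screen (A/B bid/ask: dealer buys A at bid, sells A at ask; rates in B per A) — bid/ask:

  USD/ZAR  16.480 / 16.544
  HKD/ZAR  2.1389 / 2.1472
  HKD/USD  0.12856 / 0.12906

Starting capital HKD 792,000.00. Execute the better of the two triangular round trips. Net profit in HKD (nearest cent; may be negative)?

Net profit: HKD 1,384.08

Best loop HKD → ZAR → USD → HKD:
HKD 792,000.00 × 2.1389 (sell HKD at bid) = ZAR 1,694,008.80
ZAR 1,694,008.80 ÷ 16.544 (buy USD at ask) = USD 102,394.15
USD 102,394.15 ÷ 0.12906 (buy HKD at ask) = HKD 793,384.08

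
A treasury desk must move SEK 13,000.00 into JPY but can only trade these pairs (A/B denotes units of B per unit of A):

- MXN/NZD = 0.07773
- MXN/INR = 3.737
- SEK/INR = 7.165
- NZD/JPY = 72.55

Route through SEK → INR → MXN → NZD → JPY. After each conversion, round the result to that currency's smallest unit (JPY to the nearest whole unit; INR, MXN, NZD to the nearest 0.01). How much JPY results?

SEK 13,000.00 × 7.165 = INR 93,145.00
INR 93,145.00 ÷ 3.737 = MXN 24,925.07
MXN 24,925.07 × 0.07773 = NZD 1,937.43
NZD 1,937.43 × 72.55 = JPY 140,561

JPY 140,561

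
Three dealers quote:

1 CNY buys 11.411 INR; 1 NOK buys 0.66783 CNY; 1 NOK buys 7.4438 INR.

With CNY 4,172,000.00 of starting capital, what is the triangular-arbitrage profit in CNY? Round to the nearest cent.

Profitable loop is CNY → INR → NOK → CNY:
CNY 4,172,000.00 × 11.411 = INR 47,606,692.00
INR 47,606,692.00 ÷ 7.4438 = NOK 6,395,482.41
NOK 6,395,482.41 × 0.66783 = CNY 4,271,095.02
Profit = CNY 4,271,095.02 − CNY 4,172,000.00

Profit: CNY 99,095.02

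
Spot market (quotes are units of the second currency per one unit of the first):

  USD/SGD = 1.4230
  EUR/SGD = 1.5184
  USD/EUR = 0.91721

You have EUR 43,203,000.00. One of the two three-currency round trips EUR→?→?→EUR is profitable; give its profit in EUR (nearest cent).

Profitable loop is EUR → USD → SGD → EUR:
EUR 43,203,000.00 ÷ 0.91721 = USD 47,102,626.44
USD 47,102,626.44 × 1.4230 = SGD 67,027,037.43
SGD 67,027,037.43 ÷ 1.5184 = EUR 44,143,201.68
Profit = EUR 44,143,201.68 − EUR 43,203,000.00

Profit: EUR 940,201.68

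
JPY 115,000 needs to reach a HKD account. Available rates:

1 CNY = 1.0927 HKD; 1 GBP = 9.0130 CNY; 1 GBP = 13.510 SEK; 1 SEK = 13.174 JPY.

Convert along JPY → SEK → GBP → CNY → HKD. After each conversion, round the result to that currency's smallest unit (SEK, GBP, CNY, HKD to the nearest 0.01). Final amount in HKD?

HKD 6,363.51

JPY 115,000 ÷ 13.174 = SEK 8,729.32
SEK 8,729.32 ÷ 13.510 = GBP 646.14
GBP 646.14 × 9.0130 = CNY 5,823.66
CNY 5,823.66 × 1.0927 = HKD 6,363.51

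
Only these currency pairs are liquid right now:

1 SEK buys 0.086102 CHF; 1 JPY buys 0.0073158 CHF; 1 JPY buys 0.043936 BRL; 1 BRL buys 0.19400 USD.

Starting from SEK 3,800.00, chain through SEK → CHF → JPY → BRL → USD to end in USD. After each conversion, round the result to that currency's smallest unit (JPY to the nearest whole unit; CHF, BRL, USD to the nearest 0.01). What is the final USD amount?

USD 381.21

SEK 3,800.00 × 0.086102 = CHF 327.19
CHF 327.19 ÷ 0.0073158 = JPY 44,724
JPY 44,724 × 0.043936 = BRL 1,964.99
BRL 1,964.99 × 0.19400 = USD 381.21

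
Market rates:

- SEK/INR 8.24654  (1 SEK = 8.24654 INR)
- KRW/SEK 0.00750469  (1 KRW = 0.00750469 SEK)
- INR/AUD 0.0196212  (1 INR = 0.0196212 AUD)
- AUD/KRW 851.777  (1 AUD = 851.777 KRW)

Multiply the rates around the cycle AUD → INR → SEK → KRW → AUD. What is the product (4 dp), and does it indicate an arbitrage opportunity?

Around AUD → INR → SEK → KRW → AUD: 1 ÷ 0.0196212 ÷ 8.24654 ÷ 0.00750469 ÷ 851.777 = 0.966816
Product < 1; profitable direction is AUD → KRW → SEK → INR → AUD.

0.9668 (arbitrage exists)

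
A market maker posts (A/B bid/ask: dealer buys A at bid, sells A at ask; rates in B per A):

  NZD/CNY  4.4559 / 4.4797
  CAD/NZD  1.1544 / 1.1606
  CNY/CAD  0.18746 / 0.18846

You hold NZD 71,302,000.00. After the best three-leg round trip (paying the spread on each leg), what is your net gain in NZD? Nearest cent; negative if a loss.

Net profit: NZD 1,467,774.32

Best loop NZD → CAD → CNY → NZD:
NZD 71,302,000.00 ÷ 1.1606 (buy CAD at ask) = CAD 61,435,464.41
CAD 61,435,464.41 ÷ 0.18846 (buy CNY at ask) = CNY 325,986,758.01
CNY 325,986,758.01 ÷ 4.4797 (buy NZD at ask) = NZD 72,769,774.32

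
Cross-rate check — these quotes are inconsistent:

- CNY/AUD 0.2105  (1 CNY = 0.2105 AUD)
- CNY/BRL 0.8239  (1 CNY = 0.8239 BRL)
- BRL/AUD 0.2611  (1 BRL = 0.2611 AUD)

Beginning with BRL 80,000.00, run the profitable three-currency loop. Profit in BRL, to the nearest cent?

Profitable loop is BRL → AUD → CNY → BRL:
BRL 80,000.00 × 0.2611 = AUD 20,888.00
AUD 20,888.00 ÷ 0.2105 = CNY 99,230.40
CNY 99,230.40 × 0.8239 = BRL 81,755.93
Profit = BRL 81,755.93 − BRL 80,000.00

Profit: BRL 1,755.93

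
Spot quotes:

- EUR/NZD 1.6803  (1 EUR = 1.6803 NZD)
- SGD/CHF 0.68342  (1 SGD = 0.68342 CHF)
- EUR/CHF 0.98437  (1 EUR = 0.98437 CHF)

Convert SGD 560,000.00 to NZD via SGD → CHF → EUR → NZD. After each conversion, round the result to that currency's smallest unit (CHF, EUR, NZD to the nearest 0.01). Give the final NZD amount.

NZD 653,287.23

SGD 560,000.00 × 0.68342 = CHF 382,715.20
CHF 382,715.20 ÷ 0.98437 = EUR 388,792.02
EUR 388,792.02 × 1.6803 = NZD 653,287.23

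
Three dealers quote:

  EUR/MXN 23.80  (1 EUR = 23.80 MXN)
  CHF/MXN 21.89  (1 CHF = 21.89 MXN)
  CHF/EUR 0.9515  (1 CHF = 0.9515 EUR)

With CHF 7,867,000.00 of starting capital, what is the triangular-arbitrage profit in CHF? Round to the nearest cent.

Profitable loop is CHF → EUR → MXN → CHF:
CHF 7,867,000.00 × 0.9515 = EUR 7,485,450.50
EUR 7,485,450.50 × 23.80 = MXN 178,153,721.90
MXN 178,153,721.90 ÷ 21.89 = CHF 8,138,589.40
Profit = CHF 8,138,589.40 − CHF 7,867,000.00

Profit: CHF 271,589.40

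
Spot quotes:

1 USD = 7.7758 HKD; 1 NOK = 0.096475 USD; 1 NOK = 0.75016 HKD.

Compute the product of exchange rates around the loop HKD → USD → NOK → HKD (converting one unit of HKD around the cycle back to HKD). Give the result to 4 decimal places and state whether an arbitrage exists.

1.0000 (no arbitrage)

Around HKD → USD → NOK → HKD: 1 ÷ 7.7758 ÷ 0.096475 × 0.75016 = 0.999986
Product ≈ 1 (deviation 0.001%, within rounding noise).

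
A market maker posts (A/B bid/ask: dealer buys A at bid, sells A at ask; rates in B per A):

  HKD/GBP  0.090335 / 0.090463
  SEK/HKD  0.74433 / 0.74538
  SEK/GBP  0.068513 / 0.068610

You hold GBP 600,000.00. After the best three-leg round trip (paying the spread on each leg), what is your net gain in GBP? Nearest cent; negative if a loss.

Net profit: GBP 9,642.89

Best loop GBP → HKD → SEK → GBP:
GBP 600,000.00 ÷ 0.090463 (buy HKD at ask) = HKD 6,632,545.90
HKD 6,632,545.90 ÷ 0.74538 (buy SEK at ask) = SEK 8,898,207.50
SEK 8,898,207.50 × 0.068513 (sell SEK at bid) = GBP 609,642.89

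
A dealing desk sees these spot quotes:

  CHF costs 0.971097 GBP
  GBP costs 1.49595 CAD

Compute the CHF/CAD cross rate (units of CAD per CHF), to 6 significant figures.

1 CHF × 0.971097 = 0.971097 GBP
0.971097 GBP × 1.49595 = 1.45271 CAD

CHF/CAD = 1.45271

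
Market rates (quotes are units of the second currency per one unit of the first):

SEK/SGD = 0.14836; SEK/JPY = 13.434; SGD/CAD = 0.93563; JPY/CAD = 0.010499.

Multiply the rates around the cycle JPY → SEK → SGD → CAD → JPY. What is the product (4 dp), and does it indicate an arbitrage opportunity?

0.9842 (arbitrage exists)

Around JPY → SEK → SGD → CAD → JPY: 1 ÷ 13.434 × 0.14836 × 0.93563 ÷ 0.010499 = 0.984164
Product < 1; profitable direction is JPY → CAD → SGD → SEK → JPY.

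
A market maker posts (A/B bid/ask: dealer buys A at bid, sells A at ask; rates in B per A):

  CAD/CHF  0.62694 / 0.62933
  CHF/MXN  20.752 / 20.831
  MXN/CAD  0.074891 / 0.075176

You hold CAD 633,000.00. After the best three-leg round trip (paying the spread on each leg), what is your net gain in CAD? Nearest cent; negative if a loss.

Best loop CAD → MXN → CHF → CAD:
CAD 633,000.00 ÷ 0.075176 (buy MXN at ask) = MXN 8,420,240.50
MXN 8,420,240.50 ÷ 20.831 (buy CHF at ask) = CHF 404,216.82
CHF 404,216.82 ÷ 0.62933 (buy CAD at ask) = CAD 642,297.07

Net profit: CAD 9,297.07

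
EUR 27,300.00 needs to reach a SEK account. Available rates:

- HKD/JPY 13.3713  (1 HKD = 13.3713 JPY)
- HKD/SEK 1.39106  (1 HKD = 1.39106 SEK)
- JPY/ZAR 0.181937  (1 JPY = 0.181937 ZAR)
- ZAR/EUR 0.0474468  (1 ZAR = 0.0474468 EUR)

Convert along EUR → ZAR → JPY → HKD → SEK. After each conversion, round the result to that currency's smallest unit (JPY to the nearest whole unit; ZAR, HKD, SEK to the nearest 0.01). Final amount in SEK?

SEK 329,008.32

EUR 27,300.00 ÷ 0.0474468 = ZAR 575,381.27
ZAR 575,381.27 ÷ 0.181937 = JPY 3,162,530
JPY 3,162,530 ÷ 13.3713 = HKD 236,516.27
HKD 236,516.27 × 1.39106 = SEK 329,008.32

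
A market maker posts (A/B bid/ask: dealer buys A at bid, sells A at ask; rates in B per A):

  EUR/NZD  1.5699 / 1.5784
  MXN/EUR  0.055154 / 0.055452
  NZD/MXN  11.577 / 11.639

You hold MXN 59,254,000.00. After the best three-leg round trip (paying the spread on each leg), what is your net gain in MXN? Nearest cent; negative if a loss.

Net profit: MXN 142,753.86

Best loop MXN → EUR → NZD → MXN:
MXN 59,254,000.00 × 0.055154 (sell MXN at bid) = EUR 3,268,095.12
EUR 3,268,095.12 × 1.5699 (sell EUR at bid) = NZD 5,130,582.52
NZD 5,130,582.52 × 11.577 (sell NZD at bid) = MXN 59,396,753.86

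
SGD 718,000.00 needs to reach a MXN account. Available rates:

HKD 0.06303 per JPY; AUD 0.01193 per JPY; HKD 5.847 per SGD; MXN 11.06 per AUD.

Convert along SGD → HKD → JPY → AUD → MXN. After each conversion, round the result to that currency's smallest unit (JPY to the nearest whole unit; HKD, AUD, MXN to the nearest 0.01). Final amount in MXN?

SGD 718,000.00 × 5.847 = HKD 4,198,146.00
HKD 4,198,146.00 ÷ 0.06303 = JPY 66,605,521
JPY 66,605,521 × 0.01193 = AUD 794,603.87
AUD 794,603.87 × 11.06 = MXN 8,788,318.80

MXN 8,788,318.80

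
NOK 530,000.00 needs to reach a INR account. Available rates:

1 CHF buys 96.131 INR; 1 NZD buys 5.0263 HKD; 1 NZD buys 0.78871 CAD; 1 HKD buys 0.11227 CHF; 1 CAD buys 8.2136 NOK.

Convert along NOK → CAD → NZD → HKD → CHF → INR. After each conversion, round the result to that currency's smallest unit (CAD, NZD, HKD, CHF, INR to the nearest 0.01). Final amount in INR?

INR 4,438,136.59

NOK 530,000.00 ÷ 8.2136 = CAD 64,527.13
CAD 64,527.13 ÷ 0.78871 = NZD 81,813.51
NZD 81,813.51 × 5.0263 = HKD 411,219.25
HKD 411,219.25 × 0.11227 = CHF 46,167.59
CHF 46,167.59 × 96.131 = INR 4,438,136.59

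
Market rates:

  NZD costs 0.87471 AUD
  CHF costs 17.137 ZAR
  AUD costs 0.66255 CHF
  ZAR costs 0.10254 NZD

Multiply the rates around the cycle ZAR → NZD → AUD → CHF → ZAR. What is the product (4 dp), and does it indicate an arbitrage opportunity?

Around ZAR → NZD → AUD → CHF → ZAR: 1 × 0.10254 × 0.87471 × 0.66255 × 17.137 = 1.018382
Product > 1; profitable direction is ZAR → NZD → AUD → CHF → ZAR.

1.0184 (arbitrage exists)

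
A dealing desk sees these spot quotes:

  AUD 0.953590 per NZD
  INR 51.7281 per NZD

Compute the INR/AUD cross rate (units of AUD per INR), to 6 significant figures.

INR/AUD = 0.0184347

1 INR ÷ 51.7281 = 0.0193319 NZD
0.0193319 NZD × 0.953590 = 0.0184347 AUD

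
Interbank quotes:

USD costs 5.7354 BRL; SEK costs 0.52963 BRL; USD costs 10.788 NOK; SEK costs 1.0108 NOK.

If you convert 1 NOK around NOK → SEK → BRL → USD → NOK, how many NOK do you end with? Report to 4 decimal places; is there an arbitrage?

0.9856 (arbitrage exists)

Around NOK → SEK → BRL → USD → NOK: 1 ÷ 1.0108 × 0.52963 ÷ 5.7354 × 10.788 = 0.985563
Product < 1; profitable direction is NOK → USD → BRL → SEK → NOK.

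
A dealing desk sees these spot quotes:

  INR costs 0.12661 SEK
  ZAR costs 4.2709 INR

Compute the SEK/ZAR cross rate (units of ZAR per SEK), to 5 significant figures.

1 SEK ÷ 0.12661 = 7.89827 INR
7.89827 INR ÷ 4.2709 = 1.84932 ZAR

SEK/ZAR = 1.8493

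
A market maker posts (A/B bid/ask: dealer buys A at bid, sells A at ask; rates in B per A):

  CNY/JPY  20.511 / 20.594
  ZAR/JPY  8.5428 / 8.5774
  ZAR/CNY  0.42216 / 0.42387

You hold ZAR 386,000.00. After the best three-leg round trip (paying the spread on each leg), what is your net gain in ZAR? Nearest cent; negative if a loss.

Net profit: ZAR 3,668.73

Best loop ZAR → CNY → JPY → ZAR:
ZAR 386,000.00 × 0.42216 (sell ZAR at bid) = CNY 162,953.76
CNY 162,953.76 × 20.511 (sell CNY at bid) = JPY 3,342,345
JPY 3,342,345 ÷ 8.5774 (buy ZAR at ask) = ZAR 389,668.73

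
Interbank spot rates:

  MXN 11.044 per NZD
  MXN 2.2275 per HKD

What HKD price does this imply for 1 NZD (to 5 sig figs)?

NZD/HKD = 4.9580

1 NZD × 11.044 = 11.044 MXN
11.044 MXN ÷ 2.2275 = 4.95802 HKD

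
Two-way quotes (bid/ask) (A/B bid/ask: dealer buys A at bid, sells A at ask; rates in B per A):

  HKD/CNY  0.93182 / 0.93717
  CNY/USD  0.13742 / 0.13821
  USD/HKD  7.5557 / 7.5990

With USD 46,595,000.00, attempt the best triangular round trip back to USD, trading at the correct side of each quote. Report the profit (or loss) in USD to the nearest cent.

Net profit: USD 744,648.26

Best loop USD → CNY → HKD → USD:
USD 46,595,000.00 ÷ 0.13821 (buy CNY at ask) = CNY 337,131,900.73
CNY 337,131,900.73 ÷ 0.93717 (buy HKD at ask) = HKD 359,733,987.14
HKD 359,733,987.14 ÷ 7.5990 (buy USD at ask) = USD 47,339,648.26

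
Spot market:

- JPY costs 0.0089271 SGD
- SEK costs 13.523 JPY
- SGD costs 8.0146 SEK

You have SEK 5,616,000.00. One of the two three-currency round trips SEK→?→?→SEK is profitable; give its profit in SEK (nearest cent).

Profit: SEK 188,459.69

Profitable loop is SEK → SGD → JPY → SEK:
SEK 5,616,000.00 ÷ 8.0146 = SGD 700,721.18
SGD 700,721.18 ÷ 0.0089271 = JPY 78,493,708
JPY 78,493,708 ÷ 13.523 = SEK 5,804,459.69
Profit = SEK 5,804,459.69 − SEK 5,616,000.00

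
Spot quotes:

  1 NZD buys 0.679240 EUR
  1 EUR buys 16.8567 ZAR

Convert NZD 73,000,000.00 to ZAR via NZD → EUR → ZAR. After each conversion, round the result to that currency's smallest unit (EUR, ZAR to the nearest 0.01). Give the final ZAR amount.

NZD 73,000,000.00 × 0.679240 = EUR 49,584,520.00
EUR 49,584,520.00 × 16.8567 = ZAR 835,831,378.28

ZAR 835,831,378.28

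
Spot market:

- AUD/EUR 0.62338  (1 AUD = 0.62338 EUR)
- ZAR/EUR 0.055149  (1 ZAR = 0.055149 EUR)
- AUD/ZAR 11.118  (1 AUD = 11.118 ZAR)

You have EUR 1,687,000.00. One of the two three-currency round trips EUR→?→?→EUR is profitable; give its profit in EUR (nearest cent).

Profit: EUR 28,156.03

Profitable loop is EUR → ZAR → AUD → EUR:
EUR 1,687,000.00 ÷ 0.055149 = ZAR 30,589,856.57
ZAR 30,589,856.57 ÷ 11.118 = AUD 2,751,381.23
AUD 2,751,381.23 × 0.62338 = EUR 1,715,156.03
Profit = EUR 1,715,156.03 − EUR 1,687,000.00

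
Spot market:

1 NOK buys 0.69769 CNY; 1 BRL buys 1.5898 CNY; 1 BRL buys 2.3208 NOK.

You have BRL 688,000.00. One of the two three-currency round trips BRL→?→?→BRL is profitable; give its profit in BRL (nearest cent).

Profitable loop is BRL → NOK → CNY → BRL:
BRL 688,000.00 × 2.3208 = NOK 1,596,710.40
NOK 1,596,710.40 × 0.69769 = CNY 1,114,008.88
CNY 1,114,008.88 ÷ 1.5898 = BRL 700,722.66
Profit = BRL 700,722.66 − BRL 688,000.00

Profit: BRL 12,722.66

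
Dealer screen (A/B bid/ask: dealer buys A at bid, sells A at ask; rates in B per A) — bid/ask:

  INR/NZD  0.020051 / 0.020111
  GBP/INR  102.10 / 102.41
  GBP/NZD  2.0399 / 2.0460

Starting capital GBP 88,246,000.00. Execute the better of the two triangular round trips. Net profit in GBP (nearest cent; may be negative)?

Best loop GBP → INR → NZD → GBP:
GBP 88,246,000.00 × 102.10 (sell GBP at bid) = INR 9,009,916,600.00
INR 9,009,916,600.00 × 0.020051 (sell INR at bid) = NZD 180,657,837.75
NZD 180,657,837.75 ÷ 2.0460 (buy GBP at ask) = GBP 88,298,063.41

Net profit: GBP 52,063.41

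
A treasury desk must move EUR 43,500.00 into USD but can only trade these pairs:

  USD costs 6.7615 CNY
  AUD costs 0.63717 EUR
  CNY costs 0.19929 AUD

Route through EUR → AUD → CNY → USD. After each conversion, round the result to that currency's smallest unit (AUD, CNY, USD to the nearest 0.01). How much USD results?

USD 50,664.69

EUR 43,500.00 ÷ 0.63717 = AUD 68,270.63
AUD 68,270.63 ÷ 0.19929 = CNY 342,569.27
CNY 342,569.27 ÷ 6.7615 = USD 50,664.69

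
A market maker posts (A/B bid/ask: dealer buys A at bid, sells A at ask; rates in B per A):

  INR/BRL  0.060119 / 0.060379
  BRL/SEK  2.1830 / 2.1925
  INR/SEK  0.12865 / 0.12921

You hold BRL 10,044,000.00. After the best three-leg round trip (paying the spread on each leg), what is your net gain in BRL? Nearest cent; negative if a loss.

Best loop BRL → SEK → INR → BRL:
BRL 10,044,000.00 × 2.1830 (sell BRL at bid) = SEK 21,926,052.00
SEK 21,926,052.00 ÷ 0.12921 (buy INR at ask) = INR 169,693,150.68
INR 169,693,150.68 × 0.060119 (sell INR at bid) = BRL 10,201,782.53

Net profit: BRL 157,782.53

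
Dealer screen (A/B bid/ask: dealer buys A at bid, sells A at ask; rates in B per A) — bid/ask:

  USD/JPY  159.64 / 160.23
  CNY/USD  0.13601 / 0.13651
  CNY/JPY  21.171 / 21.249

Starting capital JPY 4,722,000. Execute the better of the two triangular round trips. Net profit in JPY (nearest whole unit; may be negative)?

Net profit: JPY 103,030

Best loop JPY → CNY → USD → JPY:
JPY 4,722,000 ÷ 21.249 (buy CNY at ask) = CNY 222,222.22
CNY 222,222.22 × 0.13601 (sell CNY at bid) = USD 30,224.44
USD 30,224.44 × 159.64 (sell USD at bid) = JPY 4,825,030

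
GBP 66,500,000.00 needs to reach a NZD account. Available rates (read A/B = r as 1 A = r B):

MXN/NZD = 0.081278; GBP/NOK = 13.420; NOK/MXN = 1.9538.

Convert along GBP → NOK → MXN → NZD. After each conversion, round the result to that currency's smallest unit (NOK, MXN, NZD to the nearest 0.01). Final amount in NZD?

GBP 66,500,000.00 × 13.420 = NOK 892,430,000.00
NOK 892,430,000.00 × 1.9538 = MXN 1,743,629,734.00
MXN 1,743,629,734.00 × 0.081278 = NZD 141,718,737.52

NZD 141,718,737.52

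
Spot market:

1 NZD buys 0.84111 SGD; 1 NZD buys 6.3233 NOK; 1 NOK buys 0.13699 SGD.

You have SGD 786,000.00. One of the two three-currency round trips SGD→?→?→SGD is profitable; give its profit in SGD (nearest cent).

Profitable loop is SGD → NZD → NOK → SGD:
SGD 786,000.00 ÷ 0.84111 = NZD 934,479.44
NZD 934,479.44 × 6.3233 = NOK 5,908,993.83
NOK 5,908,993.83 × 0.13699 = SGD 809,473.06
Profit = SGD 809,473.06 − SGD 786,000.00

Profit: SGD 23,473.06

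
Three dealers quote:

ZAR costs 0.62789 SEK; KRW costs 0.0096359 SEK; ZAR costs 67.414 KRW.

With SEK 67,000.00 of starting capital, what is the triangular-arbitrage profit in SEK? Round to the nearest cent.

Profitable loop is SEK → ZAR → KRW → SEK:
SEK 67,000.00 ÷ 0.62789 = ZAR 106,706.59
ZAR 106,706.59 × 67.414 = KRW 7,193,518
KRW 7,193,518 × 0.0096359 = SEK 69,316.02
Profit = SEK 69,316.02 − SEK 67,000.00

Profit: SEK 2,316.02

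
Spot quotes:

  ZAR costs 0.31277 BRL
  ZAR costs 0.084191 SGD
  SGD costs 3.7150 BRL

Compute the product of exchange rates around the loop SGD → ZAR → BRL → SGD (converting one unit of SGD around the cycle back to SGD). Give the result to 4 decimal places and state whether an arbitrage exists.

1.0000 (no arbitrage)

Around SGD → ZAR → BRL → SGD: 1 ÷ 0.084191 × 0.31277 ÷ 3.7150 = 1.000001
Product ≈ 1 (deviation 0.000%, within rounding noise).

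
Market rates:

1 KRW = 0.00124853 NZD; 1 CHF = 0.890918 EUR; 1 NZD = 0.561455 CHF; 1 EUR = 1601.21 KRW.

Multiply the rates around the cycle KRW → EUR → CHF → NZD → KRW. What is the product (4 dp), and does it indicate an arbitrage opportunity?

1.0000 (no arbitrage)

Around KRW → EUR → CHF → NZD → KRW: 1 ÷ 1601.21 ÷ 0.890918 ÷ 0.561455 ÷ 0.00124853 = 1.000000
Product ≈ 1 (deviation 0.000%, within rounding noise).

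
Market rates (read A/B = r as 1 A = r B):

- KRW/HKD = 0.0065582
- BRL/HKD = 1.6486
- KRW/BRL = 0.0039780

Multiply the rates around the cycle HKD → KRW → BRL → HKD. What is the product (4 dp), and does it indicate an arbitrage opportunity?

1.0000 (no arbitrage)

Around HKD → KRW → BRL → HKD: 1 ÷ 0.0065582 × 0.0039780 × 1.6486 = 0.999989
Product ≈ 1 (deviation 0.001%, within rounding noise).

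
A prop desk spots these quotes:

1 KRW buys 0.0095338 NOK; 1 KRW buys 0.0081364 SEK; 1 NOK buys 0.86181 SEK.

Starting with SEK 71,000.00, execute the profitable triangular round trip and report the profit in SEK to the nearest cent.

Profit: SEK 697.44

Profitable loop is SEK → KRW → NOK → SEK:
SEK 71,000.00 ÷ 0.0081364 = KRW 8,726,218
KRW 8,726,218 × 0.0095338 = NOK 83,194.02
NOK 83,194.02 × 0.86181 = SEK 71,697.44
Profit = SEK 71,697.44 − SEK 71,000.00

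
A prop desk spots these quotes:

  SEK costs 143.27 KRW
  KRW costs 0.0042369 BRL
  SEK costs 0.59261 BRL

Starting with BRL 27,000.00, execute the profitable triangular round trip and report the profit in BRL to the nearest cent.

Profitable loop is BRL → SEK → KRW → BRL:
BRL 27,000.00 ÷ 0.59261 = SEK 45,561.16
SEK 45,561.16 × 143.27 = KRW 6,527,548
KRW 6,527,548 × 0.0042369 = BRL 27,656.57
Profit = BRL 27,656.57 − BRL 27,000.00

Profit: BRL 656.57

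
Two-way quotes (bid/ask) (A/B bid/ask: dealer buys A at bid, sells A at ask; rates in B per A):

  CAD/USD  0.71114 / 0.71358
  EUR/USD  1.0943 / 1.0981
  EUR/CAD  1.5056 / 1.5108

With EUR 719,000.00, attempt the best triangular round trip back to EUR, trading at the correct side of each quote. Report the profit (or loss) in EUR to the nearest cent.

Net profit: EUR 10,819.80

Best loop EUR → USD → CAD → EUR:
EUR 719,000.00 × 1.0943 (sell EUR at bid) = USD 786,801.70
USD 786,801.70 ÷ 0.71358 (buy CAD at ask) = CAD 1,102,611.76
CAD 1,102,611.76 ÷ 1.5108 (buy EUR at ask) = EUR 729,819.80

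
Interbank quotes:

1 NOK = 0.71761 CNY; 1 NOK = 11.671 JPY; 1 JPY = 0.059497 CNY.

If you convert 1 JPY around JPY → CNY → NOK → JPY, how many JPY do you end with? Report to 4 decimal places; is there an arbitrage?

Around JPY → CNY → NOK → JPY: 1 × 0.059497 ÷ 0.71761 × 11.671 = 0.967642
Product < 1; profitable direction is JPY → NOK → CNY → JPY.

0.9676 (arbitrage exists)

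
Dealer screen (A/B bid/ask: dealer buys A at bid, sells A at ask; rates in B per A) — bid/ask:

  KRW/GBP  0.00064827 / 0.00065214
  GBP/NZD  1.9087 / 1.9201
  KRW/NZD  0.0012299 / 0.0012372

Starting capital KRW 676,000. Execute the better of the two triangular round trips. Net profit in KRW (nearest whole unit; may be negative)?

Best loop KRW → GBP → NZD → KRW:
KRW 676,000 × 0.00064827 (sell KRW at bid) = GBP 438.23
GBP 438.23 × 1.9087 (sell GBP at bid) = NZD 836.45
NZD 836.45 ÷ 0.0012372 (buy KRW at ask) = KRW 676,084

Net profit: KRW 84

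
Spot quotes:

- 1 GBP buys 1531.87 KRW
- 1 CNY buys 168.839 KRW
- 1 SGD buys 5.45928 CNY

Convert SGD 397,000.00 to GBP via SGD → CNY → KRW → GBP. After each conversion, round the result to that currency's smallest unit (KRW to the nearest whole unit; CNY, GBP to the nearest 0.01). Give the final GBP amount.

SGD 397,000.00 × 5.45928 = CNY 2,167,334.16
CNY 2,167,334.16 × 168.839 = KRW 365,930,532
KRW 365,930,532 ÷ 1531.87 = GBP 238,878.32

GBP 238,878.32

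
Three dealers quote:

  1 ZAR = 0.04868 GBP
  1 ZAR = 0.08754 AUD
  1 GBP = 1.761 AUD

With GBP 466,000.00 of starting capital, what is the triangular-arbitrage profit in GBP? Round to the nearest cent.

Profitable loop is GBP → ZAR → AUD → GBP:
GBP 466,000.00 ÷ 0.04868 = ZAR 9,572,719.80
ZAR 9,572,719.80 × 0.08754 = AUD 837,995.89
AUD 837,995.89 ÷ 1.761 = GBP 475,863.65
Profit = GBP 475,863.65 − GBP 466,000.00

Profit: GBP 9,863.65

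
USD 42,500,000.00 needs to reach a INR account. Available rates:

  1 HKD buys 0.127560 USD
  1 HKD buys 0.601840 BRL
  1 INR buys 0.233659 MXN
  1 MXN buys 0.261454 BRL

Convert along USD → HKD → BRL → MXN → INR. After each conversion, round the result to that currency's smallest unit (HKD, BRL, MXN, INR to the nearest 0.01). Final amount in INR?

USD 42,500,000.00 ÷ 0.127560 = HKD 333,176,544.37
HKD 333,176,544.37 × 0.601840 = BRL 200,518,971.46
BRL 200,518,971.46 ÷ 0.261454 = MXN 766,937,860.81
MXN 766,937,860.81 ÷ 0.233659 = INR 3,282,295,399.75

INR 3,282,295,399.75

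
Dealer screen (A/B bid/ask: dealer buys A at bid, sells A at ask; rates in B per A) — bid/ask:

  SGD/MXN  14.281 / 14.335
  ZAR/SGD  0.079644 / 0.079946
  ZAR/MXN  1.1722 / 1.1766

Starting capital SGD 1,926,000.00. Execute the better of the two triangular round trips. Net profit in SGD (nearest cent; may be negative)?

Net profit: SGD 43,987.92

Best loop SGD → ZAR → MXN → SGD:
SGD 1,926,000.00 ÷ 0.079946 (buy ZAR at ask) = ZAR 24,091,261.60
ZAR 24,091,261.60 × 1.1722 (sell ZAR at bid) = MXN 28,239,776.85
MXN 28,239,776.85 ÷ 14.335 (buy SGD at ask) = SGD 1,969,987.92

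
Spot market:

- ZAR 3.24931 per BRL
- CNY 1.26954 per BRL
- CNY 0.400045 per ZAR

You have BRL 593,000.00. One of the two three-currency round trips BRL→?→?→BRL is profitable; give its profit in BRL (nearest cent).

Profit: BRL 14,167.19

Profitable loop is BRL → ZAR → CNY → BRL:
BRL 593,000.00 × 3.24931 = ZAR 1,926,840.83
ZAR 1,926,840.83 × 0.400045 = CNY 770,823.04
CNY 770,823.04 ÷ 1.26954 = BRL 607,167.19
Profit = BRL 607,167.19 − BRL 593,000.00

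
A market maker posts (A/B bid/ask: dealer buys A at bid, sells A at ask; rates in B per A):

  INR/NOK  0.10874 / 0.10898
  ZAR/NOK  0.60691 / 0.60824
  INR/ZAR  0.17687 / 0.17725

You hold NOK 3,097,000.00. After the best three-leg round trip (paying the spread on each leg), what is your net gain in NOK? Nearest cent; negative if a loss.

Net profit: NOK 26,699.96

Best loop NOK → ZAR → INR → NOK:
NOK 3,097,000.00 ÷ 0.60824 (buy ZAR at ask) = ZAR 5,091,740.10
ZAR 5,091,740.10 ÷ 0.17725 (buy INR at ask) = INR 28,726,319.34
INR 28,726,319.34 × 0.10874 (sell INR at bid) = NOK 3,123,699.96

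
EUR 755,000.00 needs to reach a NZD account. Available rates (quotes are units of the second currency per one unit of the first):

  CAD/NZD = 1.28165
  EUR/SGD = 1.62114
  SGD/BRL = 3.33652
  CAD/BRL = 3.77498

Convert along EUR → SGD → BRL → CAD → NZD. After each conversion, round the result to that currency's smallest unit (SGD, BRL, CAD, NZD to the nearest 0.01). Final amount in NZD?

EUR 755,000.00 × 1.62114 = SGD 1,223,960.70
SGD 1,223,960.70 × 3.33652 = BRL 4,083,769.35
BRL 4,083,769.35 ÷ 3.77498 = CAD 1,081,798.94
CAD 1,081,798.94 × 1.28165 = NZD 1,386,487.61

NZD 1,386,487.61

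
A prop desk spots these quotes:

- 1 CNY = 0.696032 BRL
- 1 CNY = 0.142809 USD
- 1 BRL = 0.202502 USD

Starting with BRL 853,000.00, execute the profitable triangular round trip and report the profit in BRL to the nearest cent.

Profitable loop is BRL → CNY → USD → BRL:
BRL 853,000.00 ÷ 0.696032 = CNY 1,225,518.37
CNY 1,225,518.37 × 0.142809 = USD 175,015.05
USD 175,015.05 ÷ 0.202502 = BRL 864,263.33
Profit = BRL 864,263.33 − BRL 853,000.00

Profit: BRL 11,263.33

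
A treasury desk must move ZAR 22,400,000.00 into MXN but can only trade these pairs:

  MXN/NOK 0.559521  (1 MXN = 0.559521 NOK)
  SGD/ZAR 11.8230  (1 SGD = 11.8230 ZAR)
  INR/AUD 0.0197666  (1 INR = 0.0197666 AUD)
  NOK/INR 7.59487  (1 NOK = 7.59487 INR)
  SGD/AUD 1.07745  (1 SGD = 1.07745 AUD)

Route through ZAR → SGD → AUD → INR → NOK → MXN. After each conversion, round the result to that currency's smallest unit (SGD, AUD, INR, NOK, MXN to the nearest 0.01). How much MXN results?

ZAR 22,400,000.00 ÷ 11.8230 = SGD 1,894,612.20
SGD 1,894,612.20 × 1.07745 = AUD 2,041,349.91
AUD 2,041,349.91 ÷ 0.0197666 = INR 103,272,687.77
INR 103,272,687.77 ÷ 7.59487 = NOK 13,597,689.99
NOK 13,597,689.99 ÷ 0.559521 = MXN 24,302,376.48

MXN 24,302,376.48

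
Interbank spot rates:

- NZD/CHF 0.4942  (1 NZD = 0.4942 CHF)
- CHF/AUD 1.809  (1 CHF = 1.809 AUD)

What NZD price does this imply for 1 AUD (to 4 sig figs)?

1 AUD ÷ 1.809 = 0.552792 CHF
0.552792 CHF ÷ 0.4942 = 1.11856 NZD

AUD/NZD = 1.119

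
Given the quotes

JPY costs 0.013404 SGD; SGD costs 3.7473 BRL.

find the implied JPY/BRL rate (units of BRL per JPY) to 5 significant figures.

1 JPY × 0.013404 = 0.013404 SGD
0.013404 SGD × 3.7473 = 0.0502288 BRL

JPY/BRL = 0.050229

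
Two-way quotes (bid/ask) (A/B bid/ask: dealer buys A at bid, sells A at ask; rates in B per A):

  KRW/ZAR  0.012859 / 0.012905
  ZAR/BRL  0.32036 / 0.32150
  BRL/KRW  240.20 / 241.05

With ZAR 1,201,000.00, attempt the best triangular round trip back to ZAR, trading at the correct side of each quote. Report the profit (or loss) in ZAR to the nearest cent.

Best loop ZAR → KRW → BRL → ZAR:
ZAR 1,201,000.00 ÷ 0.012905 (buy KRW at ask) = KRW 93,064,704
KRW 93,064,704 ÷ 241.05 (buy BRL at ask) = BRL 386,080.50
BRL 386,080.50 ÷ 0.32150 (buy ZAR at ask) = ZAR 1,200,872.46

Net result: ZAR -127.54 (no profitable arbitrage after spreads)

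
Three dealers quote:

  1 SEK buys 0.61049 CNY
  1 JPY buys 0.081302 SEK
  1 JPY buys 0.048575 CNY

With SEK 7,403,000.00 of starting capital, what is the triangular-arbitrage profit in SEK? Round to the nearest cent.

Profit: SEK 161,404.14

Profitable loop is SEK → CNY → JPY → SEK:
SEK 7,403,000.00 × 0.61049 = CNY 4,519,457.47
CNY 4,519,457.47 ÷ 0.048575 = JPY 93,040,813
JPY 93,040,813 × 0.081302 = SEK 7,564,404.14
Profit = SEK 7,564,404.14 − SEK 7,403,000.00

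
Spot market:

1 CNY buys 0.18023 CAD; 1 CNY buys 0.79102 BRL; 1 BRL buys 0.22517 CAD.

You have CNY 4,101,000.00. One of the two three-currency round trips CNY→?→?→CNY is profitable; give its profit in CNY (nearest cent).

Profit: CNY 48,720.63

Profitable loop is CNY → CAD → BRL → CNY:
CNY 4,101,000.00 × 0.18023 = CAD 739,123.23
CAD 739,123.23 ÷ 0.22517 = BRL 3,282,512.01
BRL 3,282,512.01 ÷ 0.79102 = CNY 4,149,720.63
Profit = CNY 4,149,720.63 − CNY 4,101,000.00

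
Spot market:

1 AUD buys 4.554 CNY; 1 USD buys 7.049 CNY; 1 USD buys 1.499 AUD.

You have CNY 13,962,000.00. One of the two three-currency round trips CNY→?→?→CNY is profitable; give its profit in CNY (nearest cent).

Profit: CNY 455,185.46

Profitable loop is CNY → AUD → USD → CNY:
CNY 13,962,000.00 ÷ 4.554 = AUD 3,065,876.15
AUD 3,065,876.15 ÷ 1.499 = USD 2,045,280.96
USD 2,045,280.96 × 7.049 = CNY 14,417,185.46
Profit = CNY 14,417,185.46 − CNY 13,962,000.00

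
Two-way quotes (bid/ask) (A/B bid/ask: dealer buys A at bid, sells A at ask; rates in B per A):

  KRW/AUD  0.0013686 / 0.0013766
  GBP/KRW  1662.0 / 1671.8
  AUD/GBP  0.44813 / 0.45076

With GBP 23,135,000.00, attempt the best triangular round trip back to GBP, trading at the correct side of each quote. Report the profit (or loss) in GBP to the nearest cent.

Best loop GBP → KRW → AUD → GBP:
GBP 23,135,000.00 × 1662.0 (sell GBP at bid) = KRW 38,450,370,000
KRW 38,450,370,000 × 0.0013686 (sell KRW at bid) = AUD 52,623,176.38
AUD 52,623,176.38 × 0.44813 (sell AUD at bid) = GBP 23,582,024.03

Net profit: GBP 447,024.03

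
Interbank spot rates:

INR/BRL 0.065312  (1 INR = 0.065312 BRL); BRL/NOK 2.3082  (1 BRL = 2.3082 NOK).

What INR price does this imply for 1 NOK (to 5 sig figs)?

1 NOK ÷ 2.3082 = 0.433238 BRL
0.433238 BRL ÷ 0.065312 = 6.63336 INR

NOK/INR = 6.6334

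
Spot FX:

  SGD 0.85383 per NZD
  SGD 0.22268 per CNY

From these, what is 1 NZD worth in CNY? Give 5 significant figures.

1 NZD × 0.85383 = 0.85383 SGD
0.85383 SGD ÷ 0.22268 = 3.83434 CNY

NZD/CNY = 3.8343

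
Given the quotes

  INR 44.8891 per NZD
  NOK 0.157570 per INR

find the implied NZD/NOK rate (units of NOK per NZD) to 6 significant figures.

NZD/NOK = 7.07318

1 NZD × 44.8891 = 44.8891 INR
44.8891 INR × 0.157570 = 7.07318 NOK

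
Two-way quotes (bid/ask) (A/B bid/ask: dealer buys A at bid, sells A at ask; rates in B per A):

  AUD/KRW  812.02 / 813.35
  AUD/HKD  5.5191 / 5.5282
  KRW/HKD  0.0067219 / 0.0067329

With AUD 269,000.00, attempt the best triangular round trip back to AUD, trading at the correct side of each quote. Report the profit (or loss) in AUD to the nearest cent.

Net profit: AUD 2,107.11

Best loop AUD → HKD → KRW → AUD:
AUD 269,000.00 × 5.5191 (sell AUD at bid) = HKD 1,484,637.90
HKD 1,484,637.90 ÷ 0.0067329 (buy KRW at ask) = KRW 220,504,968
KRW 220,504,968 ÷ 813.35 (buy AUD at ask) = AUD 271,107.11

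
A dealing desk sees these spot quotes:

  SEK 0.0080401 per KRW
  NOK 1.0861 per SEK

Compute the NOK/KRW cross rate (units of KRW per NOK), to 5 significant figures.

1 NOK ÷ 1.0861 = 0.920726 SEK
0.920726 SEK ÷ 0.0080401 = 114.517 KRW

NOK/KRW = 114.52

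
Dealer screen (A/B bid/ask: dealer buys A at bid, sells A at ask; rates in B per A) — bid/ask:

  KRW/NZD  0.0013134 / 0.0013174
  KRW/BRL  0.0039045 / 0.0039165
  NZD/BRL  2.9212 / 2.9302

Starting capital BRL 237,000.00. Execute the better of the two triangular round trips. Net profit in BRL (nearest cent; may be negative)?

Best loop BRL → NZD → KRW → BRL:
BRL 237,000.00 ÷ 2.9302 (buy NZD at ask) = NZD 80,881.85
NZD 80,881.85 ÷ 0.0013174 (buy KRW at ask) = KRW 61,395,059
KRW 61,395,059 × 0.0039045 (sell KRW at bid) = BRL 239,717.01

Net profit: BRL 2,717.01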